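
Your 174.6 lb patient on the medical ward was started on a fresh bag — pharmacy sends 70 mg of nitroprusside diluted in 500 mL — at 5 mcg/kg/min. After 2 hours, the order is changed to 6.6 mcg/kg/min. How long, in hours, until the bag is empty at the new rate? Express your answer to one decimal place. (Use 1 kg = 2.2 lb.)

Initial rate:
Weight = 174.6 lb ÷ 2.2 lb/kg = 79.36364 kg
Dose = 5 mcg/kg/min × 79.36364 kg = 396.8182 mcg/min
396.8182 mcg/min × 60 min/hr = 23809.09 mcg/hr
Concentration = 70 mg ÷ 500 mL = 0.14 mg/mL = 140 mcg/mL
Rate = 23809.09 mcg/hr ÷ 140 mcg/mL = 170.0649 mL/hr
Volume infused so far = 170.0649 mL/hr × 2 hr = 340.1299 mL
Volume remaining = 500 − 340.1299 = 159.8701 mL
New rate:
Dose = 6.6 mcg/kg/min × 79.36364 kg = 523.8 mcg/min
523.8 mcg/min × 60 min/hr = 31428 mcg/hr
Rate = 31428 mcg/hr ÷ 140 mcg/mL = 224.4857 mL/hr
Time remaining = 159.8701 mL ÷ 224.4857 mL/hr = 0.7121617 hr

0.7 hours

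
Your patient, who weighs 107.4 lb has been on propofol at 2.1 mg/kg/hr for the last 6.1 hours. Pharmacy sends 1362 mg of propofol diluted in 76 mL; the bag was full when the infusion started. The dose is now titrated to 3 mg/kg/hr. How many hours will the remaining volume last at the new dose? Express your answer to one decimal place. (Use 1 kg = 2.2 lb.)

Initial rate:
Weight = 107.4 lb ÷ 2.2 lb/kg = 48.81818 kg
Dose = 2.1 mg/kg/hr × 48.81818 kg = 102.5182 mg/hr
Concentration = 1362 mg ÷ 76 mL = 17.92105 mg/mL
Rate = 102.5182 mg/hr ÷ 17.92105 mg/mL = 5.720545 mL/hr
Volume infused so far = 5.720545 mL/hr × 6.1 hr = 34.89532 mL
Volume remaining = 76 − 34.89532 = 41.10468 mL
New rate:
Dose = 3 mg/kg/hr × 48.81818 kg = 146.4545 mg/hr
Rate = 146.4545 mg/hr ÷ 17.92105 mg/mL = 8.172207 mL/hr
Time remaining = 41.10468 mL ÷ 8.172207 mL/hr = 5.029814 hr

5.0 hours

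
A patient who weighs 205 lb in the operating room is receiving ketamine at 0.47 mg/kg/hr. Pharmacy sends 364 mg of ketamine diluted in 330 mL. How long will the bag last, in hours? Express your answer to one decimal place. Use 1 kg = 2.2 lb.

8.3 hours

Weight = 205 lb ÷ 2.2 lb/kg = 93.18182 kg
Dose = 0.47 mg/kg/hr × 93.18182 kg = 43.79545 mg/hr
Concentration = 364 mg ÷ 330 mL = 1.10303 mg/mL
Rate = 43.79545 mg/hr ÷ 1.10303 mg/mL = 39.70467 mL/hr
Duration = 330 mL ÷ 39.70467 mL/hr = 8.311365 hr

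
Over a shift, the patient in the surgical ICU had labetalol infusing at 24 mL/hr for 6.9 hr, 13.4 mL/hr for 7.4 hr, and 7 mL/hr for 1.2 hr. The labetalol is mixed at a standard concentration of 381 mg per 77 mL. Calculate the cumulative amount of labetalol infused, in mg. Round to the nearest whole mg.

Concentration = 381 mg ÷ 77 mL = 4.948052 mg/mL
Stage 1: 24 mL/hr × 6.9 hr = 165.6 mL → 165.6 mL × 4.948052 mg/mL = 819.3974 mg
Stage 2: 13.4 mL/hr × 7.4 hr = 99.16 mL → 99.16 mL × 4.948052 mg/mL = 490.6488 mg
Stage 3: 7 mL/hr × 1.2 hr = 8.4 mL → 8.4 mL × 4.948052 mg/mL = 41.56364 mg
Total = 819.3974 + 490.6488 + 41.56364 = 1351.61 mg

1352 mg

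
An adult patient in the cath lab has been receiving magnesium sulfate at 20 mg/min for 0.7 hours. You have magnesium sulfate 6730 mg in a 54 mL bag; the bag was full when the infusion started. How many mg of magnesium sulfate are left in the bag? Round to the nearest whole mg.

5890 mg

20 mg/min × 60 min/hr = 1200 mg/hr
Concentration = 6730 mg ÷ 54 mL = 124.6296 mg/mL
Rate = 1200 mg/hr ÷ 124.6296 mg/mL = 9.628529 mL/hr
Volume infused = 9.628529 mL/hr × 0.7 hr = 6.73997 mL
Volume remaining = 54 − 6.73997 = 47.26003 mL
Drug remaining = 47.26003 mL × 124.6296 mg/mL = 5890 mg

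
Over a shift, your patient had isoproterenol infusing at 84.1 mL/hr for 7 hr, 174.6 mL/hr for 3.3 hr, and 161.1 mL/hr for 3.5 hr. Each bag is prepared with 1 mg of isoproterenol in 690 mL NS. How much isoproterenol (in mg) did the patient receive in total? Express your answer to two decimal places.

Concentration = 1 mg ÷ 690 mL = 0.001449275 mg/mL
Stage 1: 84.1 mL/hr × 7 hr = 588.7 mL → 588.7 mL × 0.001449275 mg/mL = 0.8531884 mg
Stage 2: 174.6 mL/hr × 3.3 hr = 576.18 mL → 576.18 mL × 0.001449275 mg/mL = 0.8350435 mg
Stage 3: 161.1 mL/hr × 3.5 hr = 563.85 mL → 563.85 mL × 0.001449275 mg/mL = 0.8171739 mg
Total = 0.8531884 + 0.8350435 + 0.8171739 = 2.505406 mg

2.51 mg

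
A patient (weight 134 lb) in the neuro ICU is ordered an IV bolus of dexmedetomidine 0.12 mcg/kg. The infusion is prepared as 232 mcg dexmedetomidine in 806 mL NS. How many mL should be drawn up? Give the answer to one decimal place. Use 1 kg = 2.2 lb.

Weight = 134 lb ÷ 2.2 lb/kg = 60.90909 kg
Dose = 0.12 mcg/kg × 60.90909 kg = 7.309091 mcg
Concentration = 232 mcg ÷ 806 mL = 0.2878412 mcg/mL
Volume = 7.309091 mcg ÷ 0.2878412 mcg/mL = 25.39279 mL

25.4 mL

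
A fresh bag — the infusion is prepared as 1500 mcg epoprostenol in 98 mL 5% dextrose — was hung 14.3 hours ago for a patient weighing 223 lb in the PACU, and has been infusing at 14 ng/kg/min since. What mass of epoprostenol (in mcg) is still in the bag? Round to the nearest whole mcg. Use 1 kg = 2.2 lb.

Weight = 223 lb ÷ 2.2 lb/kg = 101.3636 kg
Dose = 14 ng/kg/min × 101.3636 kg = 1419.091 ng/min
1419.091 ng/min × 60 min/hr = 85145.45 ng/hr
Concentration = 1500 mcg ÷ 98 mL = 15.30612 mcg/mL = 15306.12 ng/mL
Rate = 85145.45 ng/hr ÷ 15306.12 ng/mL = 5.562836 mL/hr
Volume infused = 5.562836 mL/hr × 14.3 hr = 79.54856 mL
Volume remaining = 98 − 79.54856 = 18.45144 mL
Drug remaining = 18.45144 mL × 15306.12 ng/mL = 282420 ng = 282.42 mcg

282 mcg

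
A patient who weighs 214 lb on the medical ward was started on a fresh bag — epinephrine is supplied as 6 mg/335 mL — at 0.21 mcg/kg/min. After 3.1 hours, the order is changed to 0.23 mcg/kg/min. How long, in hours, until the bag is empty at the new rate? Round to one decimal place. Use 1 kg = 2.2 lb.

1.6 hours

Initial rate:
Weight = 214 lb ÷ 2.2 lb/kg = 97.27273 kg
Dose = 0.21 mcg/kg/min × 97.27273 kg = 20.42727 mcg/min
20.42727 mcg/min × 60 min/hr = 1225.636 mcg/hr
Concentration = 6 mg ÷ 335 mL = 0.01791045 mg/mL = 17.91045 mcg/mL
Rate = 1225.636 mcg/hr ÷ 17.91045 mcg/mL = 68.43136 mL/hr
Volume infused so far = 68.43136 mL/hr × 3.1 hr = 212.1372 mL
Volume remaining = 335 − 212.1372 = 122.8628 mL
New rate:
Dose = 0.23 mcg/kg/min × 97.27273 kg = 22.37273 mcg/min
22.37273 mcg/min × 60 min/hr = 1342.364 mcg/hr
Rate = 1342.364 mcg/hr ÷ 17.91045 mcg/mL = 74.94864 mL/hr
Time remaining = 122.8628 mL ÷ 74.94864 mL/hr = 1.639293 hr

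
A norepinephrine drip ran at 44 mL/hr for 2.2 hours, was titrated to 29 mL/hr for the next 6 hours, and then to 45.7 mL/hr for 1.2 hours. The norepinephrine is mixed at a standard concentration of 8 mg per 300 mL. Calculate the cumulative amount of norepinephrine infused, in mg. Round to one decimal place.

8.7 mg

Concentration = 8 mg ÷ 300 mL = 0.02666667 mg/mL
Stage 1: 44 mL/hr × 2.2 hr = 96.8 mL → 96.8 mL × 0.02666667 mg/mL = 2.581333 mg
Stage 2: 29 mL/hr × 6 hr = 174 mL → 174 mL × 0.02666667 mg/mL = 4.64 mg
Stage 3: 45.7 mL/hr × 1.2 hr = 54.84 mL → 54.84 mL × 0.02666667 mg/mL = 1.4624 mg
Total = 2.581333 + 4.64 + 1.4624 = 8.683733 mg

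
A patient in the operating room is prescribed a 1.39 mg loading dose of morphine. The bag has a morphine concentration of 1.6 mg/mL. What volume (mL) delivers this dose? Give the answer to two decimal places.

Volume = 1.39 mg ÷ 1.6 mg/mL = 0.86875 mL

0.87 mL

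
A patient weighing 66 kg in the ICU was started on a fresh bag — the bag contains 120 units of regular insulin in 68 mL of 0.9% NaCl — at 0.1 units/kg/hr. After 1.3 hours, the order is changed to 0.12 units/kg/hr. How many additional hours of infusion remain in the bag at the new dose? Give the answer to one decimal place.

Initial rate:
Dose = 0.1 units/kg/hr × 66 kg = 6.6 units/hr
Concentration = 120 units ÷ 68 mL = 1.764706 units/mL
Rate = 6.6 units/hr ÷ 1.764706 units/mL = 3.74 mL/hr
Volume infused so far = 3.74 mL/hr × 1.3 hr = 4.862 mL
Volume remaining = 68 − 4.862 = 63.138 mL
New rate:
Dose = 0.12 units/kg/hr × 66 kg = 7.92 units/hr
Rate = 7.92 units/hr ÷ 1.764706 units/mL = 4.488 mL/hr
Time remaining = 63.138 mL ÷ 4.488 mL/hr = 14.06818 hr

14.1 hours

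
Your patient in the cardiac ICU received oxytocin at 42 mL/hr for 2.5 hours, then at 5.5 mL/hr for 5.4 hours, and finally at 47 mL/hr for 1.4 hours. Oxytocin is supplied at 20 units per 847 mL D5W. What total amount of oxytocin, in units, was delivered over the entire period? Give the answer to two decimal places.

Concentration = 20 units ÷ 847 mL = 0.02361275 units/mL
Stage 1: 42 mL/hr × 2.5 hr = 105 mL → 105 mL × 0.02361275 units/mL = 2.479339 units
Stage 2: 5.5 mL/hr × 5.4 hr = 29.7 mL → 29.7 mL × 0.02361275 units/mL = 0.7012987 units
Stage 3: 47 mL/hr × 1.4 hr = 65.8 mL → 65.8 mL × 0.02361275 units/mL = 1.553719 units
Total = 2.479339 + 0.7012987 + 1.553719 = 4.734357 units

4.73 units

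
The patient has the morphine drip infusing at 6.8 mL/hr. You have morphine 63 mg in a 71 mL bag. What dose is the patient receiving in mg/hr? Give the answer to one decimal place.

Concentration = 63 mg ÷ 71 mL = 0.8873239 mg/mL
Drug rate = 6.8 mL/hr × 0.8873239 mg/mL = 6.033803 mg/hr

6.0 mg/hr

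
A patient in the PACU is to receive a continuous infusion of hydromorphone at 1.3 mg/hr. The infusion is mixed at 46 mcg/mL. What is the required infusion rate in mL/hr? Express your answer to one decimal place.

28.3 mL/hr

Concentration = 46 mcg/mL = 0.046 mg/mL
Rate = 1.3 mg/hr ÷ 0.046 mg/mL = 28.26087 mL/hr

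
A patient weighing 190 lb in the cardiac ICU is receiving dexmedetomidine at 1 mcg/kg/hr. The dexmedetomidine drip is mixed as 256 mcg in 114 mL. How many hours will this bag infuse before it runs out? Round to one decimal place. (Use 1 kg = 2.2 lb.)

Weight = 190 lb ÷ 2.2 lb/kg = 86.36364 kg
Dose = 1 mcg/kg/hr × 86.36364 kg = 86.36364 mcg/hr
Concentration = 256 mcg ÷ 114 mL = 2.245614 mcg/mL
Rate = 86.36364 mcg/hr ÷ 2.245614 mcg/mL = 38.45881 mL/hr
Duration = 114 mL ÷ 38.45881 mL/hr = 2.964211 hr

3.0 hours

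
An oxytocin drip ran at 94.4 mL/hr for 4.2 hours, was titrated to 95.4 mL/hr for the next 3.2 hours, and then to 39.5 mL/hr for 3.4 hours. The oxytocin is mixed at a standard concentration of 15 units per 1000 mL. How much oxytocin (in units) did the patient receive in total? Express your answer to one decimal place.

12.5 units

Concentration = 15 units ÷ 1000 mL = 0.015 units/mL
Stage 1: 94.4 mL/hr × 4.2 hr = 396.48 mL → 396.48 mL × 0.015 units/mL = 5.9472 units
Stage 2: 95.4 mL/hr × 3.2 hr = 305.28 mL → 305.28 mL × 0.015 units/mL = 4.5792 units
Stage 3: 39.5 mL/hr × 3.4 hr = 134.3 mL → 134.3 mL × 0.015 units/mL = 2.0145 units
Total = 5.9472 + 4.5792 + 2.0145 = 12.5409 units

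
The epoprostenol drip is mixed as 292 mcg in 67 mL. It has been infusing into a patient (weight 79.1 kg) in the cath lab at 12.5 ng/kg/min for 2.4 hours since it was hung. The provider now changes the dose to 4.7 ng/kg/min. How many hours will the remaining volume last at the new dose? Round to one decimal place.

6.7 hours

Initial rate:
Dose = 12.5 ng/kg/min × 79.1 kg = 988.75 ng/min
988.75 ng/min × 60 min/hr = 59325 ng/hr
Concentration = 292 mcg ÷ 67 mL = 4.358209 mcg/mL = 4358.209 ng/mL
Rate = 59325 ng/hr ÷ 4358.209 ng/mL = 13.61224 mL/hr
Volume infused so far = 13.61224 mL/hr × 2.4 hr = 32.66938 mL
Volume remaining = 67 − 32.66938 = 34.33062 mL
New rate:
Dose = 4.7 ng/kg/min × 79.1 kg = 371.77 ng/min
371.77 ng/min × 60 min/hr = 22306.2 ng/hr
Rate = 22306.2 ng/hr ÷ 4358.209 ng/mL = 5.118203 mL/hr
Time remaining = 34.33062 mL ÷ 5.118203 mL/hr = 6.707552 hr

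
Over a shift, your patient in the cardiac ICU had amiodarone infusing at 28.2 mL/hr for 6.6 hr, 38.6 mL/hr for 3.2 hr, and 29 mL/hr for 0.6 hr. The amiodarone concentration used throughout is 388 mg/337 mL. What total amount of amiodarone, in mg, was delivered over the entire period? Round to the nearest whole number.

377 mg

Concentration = 388 mg ÷ 337 mL = 1.151335 mg/mL
Stage 1: 28.2 mL/hr × 6.6 hr = 186.12 mL → 186.12 mL × 1.151335 mg/mL = 214.2865 mg
Stage 2: 38.6 mL/hr × 3.2 hr = 123.52 mL → 123.52 mL × 1.151335 mg/mL = 142.2129 mg
Stage 3: 29 mL/hr × 0.6 hr = 17.4 mL → 17.4 mL × 1.151335 mg/mL = 20.03323 mg
Total = 214.2865 + 142.2129 + 20.03323 = 376.5327 mg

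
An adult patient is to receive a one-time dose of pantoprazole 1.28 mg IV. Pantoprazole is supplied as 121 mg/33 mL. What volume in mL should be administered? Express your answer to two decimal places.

0.35 mL

Concentration = 121 mg ÷ 33 mL = 3.666667 mg/mL
Volume = 1.28 mg ÷ 3.666667 mg/mL = 0.3490909 mL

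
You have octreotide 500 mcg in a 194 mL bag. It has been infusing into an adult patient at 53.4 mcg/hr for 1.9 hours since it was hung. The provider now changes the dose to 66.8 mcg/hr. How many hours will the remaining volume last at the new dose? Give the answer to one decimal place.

6.0 hours

Initial rate:
Concentration = 500 mcg ÷ 194 mL = 2.57732 mcg/mL
Rate = 53.4 mcg/hr ÷ 2.57732 mcg/mL = 20.7192 mL/hr
Volume infused so far = 20.7192 mL/hr × 1.9 hr = 39.36648 mL
Volume remaining = 194 − 39.36648 = 154.6335 mL
New rate:
Rate = 66.8 mcg/hr ÷ 2.57732 mcg/mL = 25.9184 mL/hr
Time remaining = 154.6335 mL ÷ 25.9184 mL/hr = 5.966168 hr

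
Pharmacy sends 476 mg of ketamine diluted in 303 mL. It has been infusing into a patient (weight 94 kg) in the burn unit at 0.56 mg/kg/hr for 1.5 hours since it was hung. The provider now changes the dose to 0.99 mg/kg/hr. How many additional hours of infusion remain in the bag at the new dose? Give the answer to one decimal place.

4.3 hours

Initial rate:
Dose = 0.56 mg/kg/hr × 94 kg = 52.64 mg/hr
Concentration = 476 mg ÷ 303 mL = 1.570957 mg/mL
Rate = 52.64 mg/hr ÷ 1.570957 mg/mL = 33.50824 mL/hr
Volume infused so far = 33.50824 mL/hr × 1.5 hr = 50.26235 mL
Volume remaining = 303 − 50.26235 = 252.7376 mL
New rate:
Dose = 0.99 mg/kg/hr × 94 kg = 93.06 mg/hr
Rate = 93.06 mg/hr ÷ 1.570957 mg/mL = 59.23777 mL/hr
Time remaining = 252.7376 mL ÷ 59.23777 mL/hr = 4.266495 hr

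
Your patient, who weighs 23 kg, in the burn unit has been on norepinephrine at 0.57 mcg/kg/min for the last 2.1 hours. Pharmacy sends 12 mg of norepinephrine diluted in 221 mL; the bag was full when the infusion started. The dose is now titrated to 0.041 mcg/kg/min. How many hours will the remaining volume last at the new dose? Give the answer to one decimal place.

Initial rate:
Dose = 0.57 mcg/kg/min × 23 kg = 13.11 mcg/min
13.11 mcg/min × 60 min/hr = 786.6 mcg/hr
Concentration = 12 mg ÷ 221 mL = 0.05429864 mg/mL = 54.29864 mcg/mL
Rate = 786.6 mcg/hr ÷ 54.29864 mcg/mL = 14.48655 mL/hr
Volume infused so far = 14.48655 mL/hr × 2.1 hr = 30.42176 mL
Volume remaining = 221 − 30.42176 = 190.5782 mL
New rate:
Dose = 0.041 mcg/kg/min × 23 kg = 0.943 mcg/min
0.943 mcg/min × 60 min/hr = 56.58 mcg/hr
Rate = 56.58 mcg/hr ÷ 54.29864 mcg/mL = 1.042015 mL/hr
Time remaining = 190.5782 mL ÷ 1.042015 mL/hr = 182.894 hr

182.9 hours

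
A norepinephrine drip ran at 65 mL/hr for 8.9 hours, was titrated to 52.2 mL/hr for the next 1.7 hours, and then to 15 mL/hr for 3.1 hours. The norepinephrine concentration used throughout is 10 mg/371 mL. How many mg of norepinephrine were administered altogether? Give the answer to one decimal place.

Concentration = 10 mg ÷ 371 mL = 0.02695418 mg/mL
Stage 1: 65 mL/hr × 8.9 hr = 578.5 mL → 578.5 mL × 0.02695418 mg/mL = 15.59299 mg
Stage 2: 52.2 mL/hr × 1.7 hr = 88.74 mL → 88.74 mL × 0.02695418 mg/mL = 2.391914 mg
Stage 3: 15 mL/hr × 3.1 hr = 46.5 mL → 46.5 mL × 0.02695418 mg/mL = 1.253369 mg
Total = 15.59299 + 2.391914 + 1.253369 = 19.23827 mg

19.2 mg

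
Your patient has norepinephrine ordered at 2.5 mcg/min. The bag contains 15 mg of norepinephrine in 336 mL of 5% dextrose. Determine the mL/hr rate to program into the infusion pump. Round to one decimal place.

3.4 mL/hr

2.5 mcg/min × 60 min/hr = 150 mcg/hr
Concentration = 15 mg ÷ 336 mL = 0.04464286 mg/mL = 44.64286 mcg/mL
Rate = 150 mcg/hr ÷ 44.64286 mcg/mL = 3.36 mL/hr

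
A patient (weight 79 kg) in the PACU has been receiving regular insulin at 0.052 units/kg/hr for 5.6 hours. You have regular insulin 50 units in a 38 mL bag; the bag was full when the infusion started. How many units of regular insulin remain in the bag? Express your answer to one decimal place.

Dose = 0.052 units/kg/hr × 79 kg = 4.108 units/hr
Concentration = 50 units ÷ 38 mL = 1.315789 units/mL
Rate = 4.108 units/hr ÷ 1.315789 units/mL = 3.12208 mL/hr
Volume infused = 3.12208 mL/hr × 5.6 hr = 17.48365 mL
Volume remaining = 38 − 17.48365 = 20.51635 mL
Drug remaining = 20.51635 mL × 1.315789 units/mL = 26.9952 units

27.0 units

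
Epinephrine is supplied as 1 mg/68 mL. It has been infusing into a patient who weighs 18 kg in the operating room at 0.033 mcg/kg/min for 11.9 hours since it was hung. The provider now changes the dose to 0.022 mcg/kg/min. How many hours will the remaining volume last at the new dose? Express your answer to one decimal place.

24.2 hours

Initial rate:
Dose = 0.033 mcg/kg/min × 18 kg = 0.594 mcg/min
0.594 mcg/min × 60 min/hr = 35.64 mcg/hr
Concentration = 1 mg ÷ 68 mL = 0.01470588 mg/mL = 14.70588 mcg/mL
Rate = 35.64 mcg/hr ÷ 14.70588 mcg/mL = 2.42352 mL/hr
Volume infused so far = 2.42352 mL/hr × 11.9 hr = 28.83989 mL
Volume remaining = 68 − 28.83989 = 39.16011 mL
New rate:
Dose = 0.022 mcg/kg/min × 18 kg = 0.396 mcg/min
0.396 mcg/min × 60 min/hr = 23.76 mcg/hr
Rate = 23.76 mcg/hr ÷ 14.70588 mcg/mL = 1.61568 mL/hr
Time remaining = 39.16011 mL ÷ 1.61568 mL/hr = 24.23754 hr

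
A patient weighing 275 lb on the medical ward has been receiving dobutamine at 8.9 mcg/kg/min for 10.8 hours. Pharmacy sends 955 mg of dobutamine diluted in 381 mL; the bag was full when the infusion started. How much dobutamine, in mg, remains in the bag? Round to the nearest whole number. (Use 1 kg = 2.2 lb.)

234 mg

Weight = 275 lb ÷ 2.2 lb/kg = 125 kg
Dose = 8.9 mcg/kg/min × 125 kg = 1112.5 mcg/min
1112.5 mcg/min × 60 min/hr = 66750 mcg/hr
Concentration = 955 mg ÷ 381 mL = 2.506562 mg/mL = 2506.562 mcg/mL
Rate = 66750 mcg/hr ÷ 2506.562 mcg/mL = 26.6301 mL/hr
Volume infused = 26.6301 mL/hr × 10.8 hr = 287.6051 mL
Volume remaining = 381 − 287.6051 = 93.39487 mL
Drug remaining = 93.39487 mL × 2506.562 mcg/mL = 234100 mcg = 234.1 mg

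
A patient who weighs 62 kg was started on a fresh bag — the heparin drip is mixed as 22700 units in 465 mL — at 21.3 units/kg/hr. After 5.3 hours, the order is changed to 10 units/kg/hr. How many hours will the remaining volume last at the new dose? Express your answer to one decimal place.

Initial rate:
Dose = 21.3 units/kg/hr × 62 kg = 1320.6 units/hr
Concentration = 22700 units ÷ 465 mL = 48.8172 units/mL
Rate = 1320.6 units/hr ÷ 48.8172 units/mL = 27.05194 mL/hr
Volume infused so far = 27.05194 mL/hr × 5.3 hr = 143.3753 mL
Volume remaining = 465 − 143.3753 = 321.6247 mL
New rate:
Dose = 10 units/kg/hr × 62 kg = 620 units/hr
Rate = 620 units/hr ÷ 48.8172 units/mL = 12.70044 mL/hr
Time remaining = 321.6247 mL ÷ 12.70044 mL/hr = 25.3239 hr

25.3 hours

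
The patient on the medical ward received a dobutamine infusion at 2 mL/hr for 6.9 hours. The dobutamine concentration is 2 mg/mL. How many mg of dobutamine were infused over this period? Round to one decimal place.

27.6 mg

Concentration = 2 mg/mL = 2000 mcg/mL
Drug rate = 2 mL/hr × 2000 mcg/mL = 4000 mcg/hr
Total = 4000 mcg/hr × 6.9 hr = 27600 mcg = 27.6 mg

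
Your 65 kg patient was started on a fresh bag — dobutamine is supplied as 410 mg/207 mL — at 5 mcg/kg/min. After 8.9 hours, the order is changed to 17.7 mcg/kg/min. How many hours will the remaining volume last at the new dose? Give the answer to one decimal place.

3.4 hours

Initial rate:
Dose = 5 mcg/kg/min × 65 kg = 325 mcg/min
325 mcg/min × 60 min/hr = 19500 mcg/hr
Concentration = 410 mg ÷ 207 mL = 1.980676 mg/mL = 1980.676 mcg/mL
Rate = 19500 mcg/hr ÷ 1980.676 mcg/mL = 9.845122 mL/hr
Volume infused so far = 9.845122 mL/hr × 8.9 hr = 87.62159 mL
Volume remaining = 207 − 87.62159 = 119.3784 mL
New rate:
Dose = 17.7 mcg/kg/min × 65 kg = 1150.5 mcg/min
1150.5 mcg/min × 60 min/hr = 69030 mcg/hr
Rate = 69030 mcg/hr ÷ 1980.676 mcg/mL = 34.85173 mL/hr
Time remaining = 119.3784 mL ÷ 34.85173 mL/hr = 3.425322 hr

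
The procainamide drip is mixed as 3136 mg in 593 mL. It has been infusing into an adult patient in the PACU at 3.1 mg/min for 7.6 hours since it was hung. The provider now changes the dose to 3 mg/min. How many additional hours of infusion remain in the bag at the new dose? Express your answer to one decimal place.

Initial rate:
3.1 mg/min × 60 min/hr = 186 mg/hr
Concentration = 3136 mg ÷ 593 mL = 5.288364 mg/mL
Rate = 186 mg/hr ÷ 5.288364 mg/mL = 35.17156 mL/hr
Volume infused so far = 35.17156 mL/hr × 7.6 hr = 267.3038 mL
Volume remaining = 593 − 267.3038 = 325.6962 mL
New rate:
3 mg/min × 60 min/hr = 180 mg/hr
Rate = 180 mg/hr ÷ 5.288364 mg/mL = 34.03699 mL/hr
Time remaining = 325.6962 mL ÷ 34.03699 mL/hr = 9.568889 hr

9.6 hours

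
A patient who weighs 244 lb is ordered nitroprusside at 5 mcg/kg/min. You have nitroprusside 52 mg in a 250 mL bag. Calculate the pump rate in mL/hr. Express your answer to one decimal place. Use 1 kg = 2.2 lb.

Weight = 244 lb ÷ 2.2 lb/kg = 110.9091 kg
Dose = 5 mcg/kg/min × 110.9091 kg = 554.5455 mcg/min
554.5455 mcg/min × 60 min/hr = 33272.73 mcg/hr
Concentration = 52 mg ÷ 250 mL = 0.208 mg/mL = 208 mcg/mL
Rate = 33272.73 mcg/hr ÷ 208 mcg/mL = 159.965 mL/hr

160.0 mL/hr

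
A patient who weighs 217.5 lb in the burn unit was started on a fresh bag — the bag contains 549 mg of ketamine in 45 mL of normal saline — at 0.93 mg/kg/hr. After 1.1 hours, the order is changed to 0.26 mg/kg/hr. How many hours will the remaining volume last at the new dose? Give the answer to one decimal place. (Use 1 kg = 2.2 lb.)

Initial rate:
Weight = 217.5 lb ÷ 2.2 lb/kg = 98.86364 kg
Dose = 0.93 mg/kg/hr × 98.86364 kg = 91.94318 mg/hr
Concentration = 549 mg ÷ 45 mL = 12.2 mg/mL
Rate = 91.94318 mg/hr ÷ 12.2 mg/mL = 7.536326 mL/hr
Volume infused so far = 7.536326 mL/hr × 1.1 hr = 8.289959 mL
Volume remaining = 45 − 8.289959 = 36.71004 mL
New rate:
Dose = 0.26 mg/kg/hr × 98.86364 kg = 25.70455 mg/hr
Rate = 25.70455 mg/hr ÷ 12.2 mg/mL = 2.10693 mL/hr
Time remaining = 36.71004 mL ÷ 2.10693 mL/hr = 17.42347 hr

17.4 hours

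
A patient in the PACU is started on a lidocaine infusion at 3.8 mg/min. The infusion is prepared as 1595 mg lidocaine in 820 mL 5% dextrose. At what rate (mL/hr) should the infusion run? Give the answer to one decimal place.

117.2 mL/hr

3.8 mg/min × 60 min/hr = 228 mg/hr
Concentration = 1595 mg ÷ 820 mL = 1.945122 mg/mL
Rate = 228 mg/hr ÷ 1.945122 mg/mL = 117.2163 mL/hr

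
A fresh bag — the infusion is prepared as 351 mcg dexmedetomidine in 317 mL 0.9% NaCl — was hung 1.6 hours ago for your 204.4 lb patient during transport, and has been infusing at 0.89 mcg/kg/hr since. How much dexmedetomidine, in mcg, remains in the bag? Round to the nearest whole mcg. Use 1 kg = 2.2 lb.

219 mcg

Weight = 204.4 lb ÷ 2.2 lb/kg = 92.90909 kg
Dose = 0.89 mcg/kg/hr × 92.90909 kg = 82.68909 mcg/hr
Concentration = 351 mcg ÷ 317 mL = 1.107256 mcg/mL
Rate = 82.68909 mcg/hr ÷ 1.107256 mcg/mL = 74.67932 mL/hr
Volume infused = 74.67932 mL/hr × 1.6 hr = 119.4869 mL
Volume remaining = 317 − 119.4869 = 197.5131 mL
Drug remaining = 197.5131 mL × 1.107256 mcg/mL = 218.6975 mcg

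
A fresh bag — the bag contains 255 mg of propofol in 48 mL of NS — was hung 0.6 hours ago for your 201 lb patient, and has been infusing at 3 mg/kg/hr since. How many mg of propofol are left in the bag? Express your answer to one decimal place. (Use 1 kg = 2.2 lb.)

90.5 mg

Weight = 201 lb ÷ 2.2 lb/kg = 91.36364 kg
Dose = 3 mg/kg/hr × 91.36364 kg = 274.0909 mg/hr
Concentration = 255 mg ÷ 48 mL = 5.3125 mg/mL
Rate = 274.0909 mg/hr ÷ 5.3125 mg/mL = 51.59358 mL/hr
Volume infused = 51.59358 mL/hr × 0.6 hr = 30.95615 mL
Volume remaining = 48 − 30.95615 = 17.04385 mL
Drug remaining = 17.04385 mL × 5.3125 mg/mL = 90.54545 mg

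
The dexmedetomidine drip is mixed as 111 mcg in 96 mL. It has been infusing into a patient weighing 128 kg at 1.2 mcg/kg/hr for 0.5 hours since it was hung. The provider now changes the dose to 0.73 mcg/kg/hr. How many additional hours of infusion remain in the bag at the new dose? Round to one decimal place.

0.4 hours

Initial rate:
Dose = 1.2 mcg/kg/hr × 128 kg = 153.6 mcg/hr
Concentration = 111 mcg ÷ 96 mL = 1.15625 mcg/mL
Rate = 153.6 mcg/hr ÷ 1.15625 mcg/mL = 132.8432 mL/hr
Volume infused so far = 132.8432 mL/hr × 0.5 hr = 66.42162 mL
Volume remaining = 96 − 66.42162 = 29.57838 mL
New rate:
Dose = 0.73 mcg/kg/hr × 128 kg = 93.44 mcg/hr
Rate = 93.44 mcg/hr ÷ 1.15625 mcg/mL = 80.81297 mL/hr
Time remaining = 29.57838 mL ÷ 80.81297 mL/hr = 0.3660103 hr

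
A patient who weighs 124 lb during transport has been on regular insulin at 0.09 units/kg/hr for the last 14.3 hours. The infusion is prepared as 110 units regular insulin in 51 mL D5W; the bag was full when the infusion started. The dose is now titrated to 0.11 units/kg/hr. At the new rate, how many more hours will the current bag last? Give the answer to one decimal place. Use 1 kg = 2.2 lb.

Initial rate:
Weight = 124 lb ÷ 2.2 lb/kg = 56.36364 kg
Dose = 0.09 units/kg/hr × 56.36364 kg = 5.072727 units/hr
Concentration = 110 units ÷ 51 mL = 2.156863 units/mL
Rate = 5.072727 units/hr ÷ 2.156863 units/mL = 2.351901 mL/hr
Volume infused so far = 2.351901 mL/hr × 14.3 hr = 33.63218 mL
Volume remaining = 51 − 33.63218 = 17.36782 mL
New rate:
Dose = 0.11 units/kg/hr × 56.36364 kg = 6.2 units/hr
Rate = 6.2 units/hr ÷ 2.156863 units/mL = 2.874545 mL/hr
Time remaining = 17.36782 mL ÷ 2.874545 mL/hr = 6.041935 hr

6.0 hours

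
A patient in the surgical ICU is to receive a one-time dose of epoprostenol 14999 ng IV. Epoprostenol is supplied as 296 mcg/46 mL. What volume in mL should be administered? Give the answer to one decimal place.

2.3 mL

Concentration = 296 mcg ÷ 46 mL = 6.434783 mcg/mL = 6434.783 ng/mL
Volume = 14999 ng ÷ 6434.783 ng/mL = 2.330926 mL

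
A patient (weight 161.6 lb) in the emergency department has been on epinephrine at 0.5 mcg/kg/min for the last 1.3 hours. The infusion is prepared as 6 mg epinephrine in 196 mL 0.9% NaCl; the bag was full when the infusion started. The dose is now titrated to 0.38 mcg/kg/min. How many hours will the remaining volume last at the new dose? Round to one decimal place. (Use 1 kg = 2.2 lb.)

Initial rate:
Weight = 161.6 lb ÷ 2.2 lb/kg = 73.45455 kg
Dose = 0.5 mcg/kg/min × 73.45455 kg = 36.72727 mcg/min
36.72727 mcg/min × 60 min/hr = 2203.636 mcg/hr
Concentration = 6 mg ÷ 196 mL = 0.03061224 mg/mL = 30.61224 mcg/mL
Rate = 2203.636 mcg/hr ÷ 30.61224 mcg/mL = 71.98545 mL/hr
Volume infused so far = 71.98545 mL/hr × 1.3 hr = 93.58109 mL
Volume remaining = 196 − 93.58109 = 102.4189 mL
New rate:
Dose = 0.38 mcg/kg/min × 73.45455 kg = 27.91273 mcg/min
27.91273 mcg/min × 60 min/hr = 1674.764 mcg/hr
Rate = 1674.764 mcg/hr ÷ 30.61224 mcg/mL = 54.70895 mL/hr
Time remaining = 102.4189 mL ÷ 54.70895 mL/hr = 1.872069 hr

1.9 hours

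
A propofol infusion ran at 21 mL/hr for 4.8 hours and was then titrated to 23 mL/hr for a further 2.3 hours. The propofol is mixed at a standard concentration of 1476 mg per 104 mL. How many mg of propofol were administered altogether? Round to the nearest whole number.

Concentration = 1476 mg ÷ 104 mL = 14.19231 mg/mL
Stage 1: 21 mL/hr × 4.8 hr = 100.8 mL → 100.8 mL × 14.19231 mg/mL = 1430.585 mg
Stage 2: 23 mL/hr × 2.3 hr = 52.9 mL → 52.9 mL × 14.19231 mg/mL = 750.7731 mg
Total = 1430.585 + 750.7731 = 2181.358 mg

2181 mg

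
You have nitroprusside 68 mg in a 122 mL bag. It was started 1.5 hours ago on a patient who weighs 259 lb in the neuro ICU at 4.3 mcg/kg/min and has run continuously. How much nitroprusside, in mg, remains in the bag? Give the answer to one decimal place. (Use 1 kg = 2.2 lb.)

Weight = 259 lb ÷ 2.2 lb/kg = 117.7273 kg
Dose = 4.3 mcg/kg/min × 117.7273 kg = 506.2273 mcg/min
506.2273 mcg/min × 60 min/hr = 30373.64 mcg/hr
Concentration = 68 mg ÷ 122 mL = 0.557377 mg/mL = 557.377 mcg/mL
Rate = 30373.64 mcg/hr ÷ 557.377 mcg/mL = 54.49388 mL/hr
Volume infused = 54.49388 mL/hr × 1.5 hr = 81.74082 mL
Volume remaining = 122 − 81.74082 = 40.25918 mL
Drug remaining = 40.25918 mL × 557.377 mcg/mL = 22439.55 mcg = 22.43955 mg

22.4 mg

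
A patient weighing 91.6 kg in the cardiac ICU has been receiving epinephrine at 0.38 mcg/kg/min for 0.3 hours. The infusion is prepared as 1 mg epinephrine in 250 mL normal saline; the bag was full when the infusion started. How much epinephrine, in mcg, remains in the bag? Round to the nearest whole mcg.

373 mcg

Dose = 0.38 mcg/kg/min × 91.6 kg = 34.808 mcg/min
34.808 mcg/min × 60 min/hr = 2088.48 mcg/hr
Concentration = 1 mg ÷ 250 mL = 0.004 mg/mL = 4 mcg/mL
Rate = 2088.48 mcg/hr ÷ 4 mcg/mL = 522.12 mL/hr
Volume infused = 522.12 mL/hr × 0.3 hr = 156.636 mL
Volume remaining = 250 − 156.636 = 93.364 mL
Drug remaining = 93.364 mL × 4 mcg/mL = 373.456 mcg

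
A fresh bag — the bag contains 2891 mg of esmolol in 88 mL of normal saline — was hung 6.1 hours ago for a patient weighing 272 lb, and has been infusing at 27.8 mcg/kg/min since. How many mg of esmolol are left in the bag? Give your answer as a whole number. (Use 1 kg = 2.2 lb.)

Weight = 272 lb ÷ 2.2 lb/kg = 123.6364 kg
Dose = 27.8 mcg/kg/min × 123.6364 kg = 3437.091 mcg/min
3437.091 mcg/min × 60 min/hr = 206225.5 mcg/hr
Concentration = 2891 mg ÷ 88 mL = 32.85227 mg/mL = 32852.27 mcg/mL
Rate = 206225.5 mcg/hr ÷ 32852.27 mcg/mL = 6.277357 mL/hr
Volume infused = 6.277357 mL/hr × 6.1 hr = 38.29188 mL
Volume remaining = 88 − 38.29188 = 49.70812 mL
Drug remaining = 49.70812 mL × 32852.27 mcg/mL = 1633025 mcg = 1633.025 mg

1633 mg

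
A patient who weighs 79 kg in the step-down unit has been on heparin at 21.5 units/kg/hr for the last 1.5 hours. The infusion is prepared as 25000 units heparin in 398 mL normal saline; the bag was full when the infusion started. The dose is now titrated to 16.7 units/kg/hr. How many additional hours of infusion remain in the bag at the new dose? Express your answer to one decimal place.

Initial rate:
Dose = 21.5 units/kg/hr × 79 kg = 1698.5 units/hr
Concentration = 25000 units ÷ 398 mL = 62.81407 units/mL
Rate = 1698.5 units/hr ÷ 62.81407 units/mL = 27.04012 mL/hr
Volume infused so far = 27.04012 mL/hr × 1.5 hr = 40.56018 mL
Volume remaining = 398 − 40.56018 = 357.4398 mL
New rate:
Dose = 16.7 units/kg/hr × 79 kg = 1319.3 units/hr
Rate = 1319.3 units/hr ÷ 62.81407 units/mL = 21.00326 mL/hr
Time remaining = 357.4398 mL ÷ 21.00326 mL/hr = 17.01831 hr

17.0 hours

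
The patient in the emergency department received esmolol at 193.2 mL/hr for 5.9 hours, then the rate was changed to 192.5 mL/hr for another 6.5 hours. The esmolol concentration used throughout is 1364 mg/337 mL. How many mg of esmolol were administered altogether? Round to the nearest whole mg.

Concentration = 1364 mg ÷ 337 mL = 4.047478 mg/mL
Stage 1: 193.2 mL/hr × 5.9 hr = 1139.88 mL → 1139.88 mL × 4.047478 mg/mL = 4613.639 mg
Stage 2: 192.5 mL/hr × 6.5 hr = 1251.25 mL → 1251.25 mL × 4.047478 mg/mL = 5064.407 mg
Total = 4613.639 + 5064.407 = 9678.045 mg

9678 mg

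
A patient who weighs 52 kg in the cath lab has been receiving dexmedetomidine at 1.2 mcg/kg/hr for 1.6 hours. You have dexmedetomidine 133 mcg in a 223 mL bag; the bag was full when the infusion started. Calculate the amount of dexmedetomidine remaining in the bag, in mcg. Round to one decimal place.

Dose = 1.2 mcg/kg/hr × 52 kg = 62.4 mcg/hr
Concentration = 133 mcg ÷ 223 mL = 0.5964126 mcg/mL
Rate = 62.4 mcg/hr ÷ 0.5964126 mcg/mL = 104.6256 mL/hr
Volume infused = 104.6256 mL/hr × 1.6 hr = 167.4009 mL
Volume remaining = 223 − 167.4009 = 55.5991 mL
Drug remaining = 55.5991 mL × 0.5964126 mcg/mL = 33.16 mcg

33.2 mcg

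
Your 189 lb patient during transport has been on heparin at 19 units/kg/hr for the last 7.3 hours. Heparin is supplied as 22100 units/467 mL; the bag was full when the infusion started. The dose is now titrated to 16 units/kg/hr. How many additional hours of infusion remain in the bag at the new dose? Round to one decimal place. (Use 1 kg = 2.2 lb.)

7.4 hours

Initial rate:
Weight = 189 lb ÷ 2.2 lb/kg = 85.90909 kg
Dose = 19 units/kg/hr × 85.90909 kg = 1632.273 units/hr
Concentration = 22100 units ÷ 467 mL = 47.32334 units/mL
Rate = 1632.273 units/hr ÷ 47.32334 units/mL = 34.49192 mL/hr
Volume infused so far = 34.49192 mL/hr × 7.3 hr = 251.791 mL
Volume remaining = 467 − 251.791 = 215.209 mL
New rate:
Dose = 16 units/kg/hr × 85.90909 kg = 1374.545 units/hr
Rate = 1374.545 units/hr ÷ 47.32334 units/mL = 29.04582 mL/hr
Time remaining = 215.209 mL ÷ 29.04582 mL/hr = 7.409292 hr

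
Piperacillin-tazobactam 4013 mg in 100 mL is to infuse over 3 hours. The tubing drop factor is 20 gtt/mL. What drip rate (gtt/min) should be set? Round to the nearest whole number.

11 gtt/min

100 mL ÷ (3 hr × 60 = 180 min) = 0.5555556 mL/min
0.5555556 mL/min × 20 gtt/mL = 11.11111 gtt/min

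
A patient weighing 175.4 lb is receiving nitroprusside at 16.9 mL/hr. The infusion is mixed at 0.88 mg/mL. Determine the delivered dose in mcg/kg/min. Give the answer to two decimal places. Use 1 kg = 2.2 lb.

3.11 mcg/kg/min

Weight = 175.4 lb ÷ 2.2 lb/kg = 79.72727 kg
Concentration = 0.88 mg/mL = 880 mcg/mL
Drug rate = 16.9 mL/hr × 880 mcg/mL = 14872 mcg/hr
14872 mcg/hr ÷ 60 min/hr = 247.8667 mcg/min
247.8667 mcg/min ÷ 79.72727 kg = 3.108932 mcg/kg/min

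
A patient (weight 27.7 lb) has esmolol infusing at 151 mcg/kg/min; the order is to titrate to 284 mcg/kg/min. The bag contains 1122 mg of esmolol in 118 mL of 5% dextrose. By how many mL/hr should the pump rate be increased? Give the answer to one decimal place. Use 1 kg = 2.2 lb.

10.6 mL/hr

At the current dose:
Weight = 27.7 lb ÷ 2.2 lb/kg = 12.59091 kg
Dose = 151 mcg/kg/min × 12.59091 kg = 1901.227 mcg/min
1901.227 mcg/min × 60 min/hr = 114073.6 mcg/hr
Concentration = 1122 mg ÷ 118 mL = 9.508475 mg/mL = 9508.475 mcg/mL
Rate = 114073.6 mcg/hr ÷ 9508.475 mcg/mL = 11.99705 mL/hr
At the new dose:
Dose = 284 mcg/kg/min × 12.59091 kg = 3575.818 mcg/min
3575.818 mcg/min × 60 min/hr = 214549.1 mcg/hr
Rate = 214549.1 mcg/hr ÷ 9508.475 mcg/mL = 22.56399 mL/hr
Change = 22.56399 − 11.99705 = 10.56694 mL/hr → 10.56694 mL/hr increase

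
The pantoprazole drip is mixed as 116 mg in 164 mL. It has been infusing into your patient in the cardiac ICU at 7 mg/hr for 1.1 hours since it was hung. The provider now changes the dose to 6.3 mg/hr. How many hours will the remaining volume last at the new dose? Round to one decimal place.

Initial rate:
Concentration = 116 mg ÷ 164 mL = 0.7073171 mg/mL
Rate = 7 mg/hr ÷ 0.7073171 mg/mL = 9.896552 mL/hr
Volume infused so far = 9.896552 mL/hr × 1.1 hr = 10.88621 mL
Volume remaining = 164 − 10.88621 = 153.1138 mL
New rate:
Rate = 6.3 mg/hr ÷ 0.7073171 mg/mL = 8.906897 mL/hr
Time remaining = 153.1138 mL ÷ 8.906897 mL/hr = 17.19048 hr

17.2 hours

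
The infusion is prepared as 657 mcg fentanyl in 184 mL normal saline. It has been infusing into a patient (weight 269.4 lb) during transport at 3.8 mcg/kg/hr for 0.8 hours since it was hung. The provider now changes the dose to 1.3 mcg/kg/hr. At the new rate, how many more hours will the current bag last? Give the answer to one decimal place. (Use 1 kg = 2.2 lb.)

1.8 hours

Initial rate:
Weight = 269.4 lb ÷ 2.2 lb/kg = 122.4545 kg
Dose = 3.8 mcg/kg/hr × 122.4545 kg = 465.3273 mcg/hr
Concentration = 657 mcg ÷ 184 mL = 3.570652 mcg/mL
Rate = 465.3273 mcg/hr ÷ 3.570652 mcg/mL = 130.32 mL/hr
Volume infused so far = 130.32 mL/hr × 0.8 hr = 104.256 mL
Volume remaining = 184 − 104.256 = 79.74403 mL
New rate:
Dose = 1.3 mcg/kg/hr × 122.4545 kg = 159.1909 mcg/hr
Rate = 159.1909 mcg/hr ÷ 3.570652 mcg/mL = 44.58315 mL/hr
Time remaining = 79.74403 mL ÷ 44.58315 mL/hr = 1.788659 hr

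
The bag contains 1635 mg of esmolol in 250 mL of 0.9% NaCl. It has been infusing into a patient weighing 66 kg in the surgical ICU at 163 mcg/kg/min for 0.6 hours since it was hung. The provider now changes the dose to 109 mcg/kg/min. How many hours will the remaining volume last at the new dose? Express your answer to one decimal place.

Initial rate:
Dose = 163 mcg/kg/min × 66 kg = 10758 mcg/min
10758 mcg/min × 60 min/hr = 645480 mcg/hr
Concentration = 1635 mg ÷ 250 mL = 6.54 mg/mL = 6540 mcg/mL
Rate = 645480 mcg/hr ÷ 6540 mcg/mL = 98.69725 mL/hr
Volume infused so far = 98.69725 mL/hr × 0.6 hr = 59.21835 mL
Volume remaining = 250 − 59.21835 = 190.7817 mL
New rate:
Dose = 109 mcg/kg/min × 66 kg = 7194 mcg/min
7194 mcg/min × 60 min/hr = 431640 mcg/hr
Rate = 431640 mcg/hr ÷ 6540 mcg/mL = 66 mL/hr
Time remaining = 190.7817 mL ÷ 66 mL/hr = 2.890631 hr

2.9 hours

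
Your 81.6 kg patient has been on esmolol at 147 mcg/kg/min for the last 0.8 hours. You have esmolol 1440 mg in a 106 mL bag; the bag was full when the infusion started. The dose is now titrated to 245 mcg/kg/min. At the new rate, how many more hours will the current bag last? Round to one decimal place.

Initial rate:
Dose = 147 mcg/kg/min × 81.6 kg = 11995.2 mcg/min
11995.2 mcg/min × 60 min/hr = 719712 mcg/hr
Concentration = 1440 mg ÷ 106 mL = 13.58491 mg/mL = 13584.91 mcg/mL
Rate = 719712 mcg/hr ÷ 13584.91 mcg/mL = 52.9788 mL/hr
Volume infused so far = 52.9788 mL/hr × 0.8 hr = 42.38304 mL
Volume remaining = 106 − 42.38304 = 63.61696 mL
New rate:
Dose = 245 mcg/kg/min × 81.6 kg = 19992 mcg/min
19992 mcg/min × 60 min/hr = 1199520 mcg/hr
Rate = 1199520 mcg/hr ÷ 13584.91 mcg/mL = 88.298 mL/hr
Time remaining = 63.61696 mL ÷ 88.298 mL/hr = 0.7204802 hr

0.7 hours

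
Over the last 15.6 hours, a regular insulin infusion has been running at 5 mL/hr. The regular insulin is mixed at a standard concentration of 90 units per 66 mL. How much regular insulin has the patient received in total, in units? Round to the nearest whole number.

106 units

Concentration = 90 units ÷ 66 mL = 1.363636 units/mL
Drug rate = 5 mL/hr × 1.363636 units/mL = 6.818182 units/hr
Total = 6.818182 units/hr × 15.6 hr = 106.3636 units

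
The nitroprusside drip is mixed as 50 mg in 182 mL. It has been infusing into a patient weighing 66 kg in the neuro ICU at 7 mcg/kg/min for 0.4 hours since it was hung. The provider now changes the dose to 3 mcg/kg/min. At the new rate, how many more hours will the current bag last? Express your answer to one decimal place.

3.3 hours

Initial rate:
Dose = 7 mcg/kg/min × 66 kg = 462 mcg/min
462 mcg/min × 60 min/hr = 27720 mcg/hr
Concentration = 50 mg ÷ 182 mL = 0.2747253 mg/mL = 274.7253 mcg/mL
Rate = 27720 mcg/hr ÷ 274.7253 mcg/mL = 100.9008 mL/hr
Volume infused so far = 100.9008 mL/hr × 0.4 hr = 40.36032 mL
Volume remaining = 182 − 40.36032 = 141.6397 mL
New rate:
Dose = 3 mcg/kg/min × 66 kg = 198 mcg/min
198 mcg/min × 60 min/hr = 11880 mcg/hr
Rate = 11880 mcg/hr ÷ 274.7253 mcg/mL = 43.2432 mL/hr
Time remaining = 141.6397 mL ÷ 43.2432 mL/hr = 3.275421 hr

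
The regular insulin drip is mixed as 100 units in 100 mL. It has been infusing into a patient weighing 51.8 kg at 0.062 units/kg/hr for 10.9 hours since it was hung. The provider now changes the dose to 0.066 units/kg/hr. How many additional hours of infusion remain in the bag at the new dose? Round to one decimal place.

Initial rate:
Dose = 0.062 units/kg/hr × 51.8 kg = 3.2116 units/hr
Concentration = 100 units ÷ 100 mL = 1 units/mL
Rate = 3.2116 units/hr ÷ 1 units/mL = 3.2116 mL/hr
Volume infused so far = 3.2116 mL/hr × 10.9 hr = 35.00644 mL
Volume remaining = 100 − 35.00644 = 64.99356 mL
New rate:
Dose = 0.066 units/kg/hr × 51.8 kg = 3.4188 units/hr
Rate = 3.4188 units/hr ÷ 1 units/mL = 3.4188 mL/hr
Time remaining = 64.99356 mL ÷ 3.4188 mL/hr = 19.01064 hr

19.0 hours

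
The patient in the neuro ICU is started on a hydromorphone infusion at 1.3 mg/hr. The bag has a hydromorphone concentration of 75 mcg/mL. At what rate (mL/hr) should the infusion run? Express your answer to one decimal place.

17.3 mL/hr

Concentration = 75 mcg/mL = 0.075 mg/mL
Rate = 1.3 mg/hr ÷ 0.075 mg/mL = 17.33333 mL/hr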